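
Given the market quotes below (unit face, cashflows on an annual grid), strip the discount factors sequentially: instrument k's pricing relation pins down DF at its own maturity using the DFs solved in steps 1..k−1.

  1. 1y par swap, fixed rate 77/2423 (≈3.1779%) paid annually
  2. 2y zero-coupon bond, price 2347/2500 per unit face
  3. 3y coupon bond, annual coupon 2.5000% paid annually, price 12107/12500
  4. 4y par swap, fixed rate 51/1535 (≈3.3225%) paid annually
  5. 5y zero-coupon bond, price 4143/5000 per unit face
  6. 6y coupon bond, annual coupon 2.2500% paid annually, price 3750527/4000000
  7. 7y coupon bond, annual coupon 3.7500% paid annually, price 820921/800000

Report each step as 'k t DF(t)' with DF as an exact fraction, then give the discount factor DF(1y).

step 1 [1y] swap r/1=77/2423: DF=(1 − 77/2423·(0))/(1+77/2423) = 2423/2500 ≈ 0.969200
step 2 [2y] zero: DF = P = 2347/2500 ≈ 0.938800
step 3 [3y] bond c/1=1/40: DF=(12107/12500 − 1/40·(0.969200+0.938800))/(1+1/40) = 1123/1250 ≈ 0.898400
step 4 [4y] swap r/1=51/1535: DF=(1 − 51/1535·(0.969200+0.938800+0.898400))/(1+51/1535) = 1097/1250 ≈ 0.877600
step 5 [5y] zero: DF = P = 4143/5000 ≈ 0.828600
step 6 [6y] bond c/1=9/400: DF=(3750527/4000000 − 9/400·(0.969200+0.938800+0.898400+0.877600+0.828600))/(1+9/400) = 8177/10000 ≈ 0.817700
step 7 [7y] bond c/1=3/80: DF=(820921/800000 − 3/80·(0.969200+0.938800+0.898400+0.877600+0.828600+0.817700))/(1+3/80) = 1991/2500 ≈ 0.796400

1 1 2423/2500
2 2 2347/2500
3 3 1123/1250
4 4 1097/1250
5 5 4143/5000
6 6 8177/10000
7 7 1991/2500
DF(1y) = 2423/2500 ≈ 0.969200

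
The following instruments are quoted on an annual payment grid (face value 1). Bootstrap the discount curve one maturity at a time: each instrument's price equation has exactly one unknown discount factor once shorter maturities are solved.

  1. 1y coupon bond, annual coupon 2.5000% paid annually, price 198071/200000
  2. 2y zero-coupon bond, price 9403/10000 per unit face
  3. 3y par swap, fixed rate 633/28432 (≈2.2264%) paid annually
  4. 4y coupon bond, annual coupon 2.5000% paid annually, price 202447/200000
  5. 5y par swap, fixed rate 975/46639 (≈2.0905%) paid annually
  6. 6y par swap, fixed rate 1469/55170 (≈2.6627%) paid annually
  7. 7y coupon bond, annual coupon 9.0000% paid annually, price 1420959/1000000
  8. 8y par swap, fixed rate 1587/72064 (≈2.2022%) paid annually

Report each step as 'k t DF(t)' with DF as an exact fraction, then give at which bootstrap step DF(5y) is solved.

1 1 4831/5000
2 2 9403/10000
3 3 9367/10000
4 4 4591/5000
5 5 361/400
6 6 8531/10000
7 7 8481/10000
8 8 8413/10000
DF(5y) is solved at step 5

step 1 [1y] bond c/1=1/40: DF=(198071/200000 − 1/40·(0))/(1+1/40) = 4831/5000 ≈ 0.966200
step 2 [2y] zero: DF = P = 9403/10000 ≈ 0.940300
step 3 [3y] swap r/1=633/28432: DF=(1 − 633/28432·(0.966200+0.940300))/(1+633/28432) = 9367/10000 ≈ 0.936700
step 4 [4y] bond c/1=1/40: DF=(202447/200000 − 1/40·(0.966200+0.940300+0.936700))/(1+1/40) = 4591/5000 ≈ 0.918200
step 5 [5y] swap r/1=975/46639: DF=(1 − 975/46639·(0.966200+0.940300+0.936700+0.918200))/(1+975/46639) = 361/400 ≈ 0.902500
step 6 [6y] swap r/1=1469/55170: DF=(1 − 1469/55170·(0.966200+0.940300+0.936700+0.918200+0.902500))/(1+1469/55170) = 8531/10000 ≈ 0.853100
step 7 [7y] bond c/1=9/100: DF=(1420959/1000000 − 9/100·(0.966200+0.940300+0.936700+0.918200+0.902500+0.853100))/(1+9/100) = 8481/10000 ≈ 0.848100
step 8 [8y] swap r/1=1587/72064: DF=(1 − 1587/72064·(0.966200+0.940300+0.936700+0.918200+0.902500+0.853100+0.848100))/(1+1587/72064) = 8413/10000 ≈ 0.841300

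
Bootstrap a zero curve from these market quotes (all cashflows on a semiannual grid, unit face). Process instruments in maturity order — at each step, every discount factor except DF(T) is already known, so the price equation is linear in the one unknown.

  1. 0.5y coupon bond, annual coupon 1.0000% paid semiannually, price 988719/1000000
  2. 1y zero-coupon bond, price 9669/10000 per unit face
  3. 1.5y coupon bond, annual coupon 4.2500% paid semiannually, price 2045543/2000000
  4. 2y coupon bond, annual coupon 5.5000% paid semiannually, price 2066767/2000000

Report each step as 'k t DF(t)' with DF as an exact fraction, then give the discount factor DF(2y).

1 1/2 4919/5000
2 1 9669/10000
3 3/2 9609/10000
4 2 4639/5000
DF(2y) = 4639/5000 ≈ 0.927800

step 1 [0.5y] bond c/2=1/200: DF=(988719/1000000 − 1/200·(0))/(1+1/200) = 4919/5000 ≈ 0.983800
step 2 [1y] zero: DF = P = 9669/10000 ≈ 0.966900
step 3 [1.5y] bond c/2=17/800: DF=(2045543/2000000 − 17/800·(0.983800+0.966900))/(1+17/800) = 9609/10000 ≈ 0.960900
step 4 [2y] bond c/2=11/400: DF=(2066767/2000000 − 11/400·(0.983800+0.966900+0.960900))/(1+11/400) = 4639/5000 ≈ 0.927800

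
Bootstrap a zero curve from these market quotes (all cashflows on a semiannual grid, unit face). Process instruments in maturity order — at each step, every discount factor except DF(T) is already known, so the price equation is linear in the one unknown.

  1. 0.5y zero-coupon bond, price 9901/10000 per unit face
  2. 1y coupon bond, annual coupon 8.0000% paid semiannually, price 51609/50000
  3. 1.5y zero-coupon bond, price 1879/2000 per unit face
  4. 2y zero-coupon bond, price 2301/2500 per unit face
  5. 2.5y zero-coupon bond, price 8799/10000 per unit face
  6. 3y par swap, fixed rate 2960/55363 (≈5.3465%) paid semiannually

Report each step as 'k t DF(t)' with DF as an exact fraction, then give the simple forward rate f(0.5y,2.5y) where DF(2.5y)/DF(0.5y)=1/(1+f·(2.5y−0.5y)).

1 1/2 9901/10000
2 1 1193/1250
3 3/2 1879/2000
4 2 2301/2500
5 5/2 8799/10000
6 3 213/250
f(0.5y,2.5y) = ((9901/10000)/(8799/10000) − 1)/(2) = 551/8799 ≈ 6.2621%

step 1 [0.5y] zero: DF = P = 9901/10000 ≈ 0.990100
step 2 [1y] bond c/2=1/25: DF=(51609/50000 − 1/25·(0.990100))/(1+1/25) = 1193/1250 ≈ 0.954400
step 3 [1.5y] zero: DF = P = 1879/2000 ≈ 0.939500
step 4 [2y] zero: DF = P = 2301/2500 ≈ 0.920400
step 5 [2.5y] zero: DF = P = 8799/10000 ≈ 0.879900
step 6 [3y] swap r/2=1480/55363: DF=(1 − 1480/55363·(0.990100+0.954400+0.939500+0.920400+0.879900))/(1+1480/55363) = 213/250 ≈ 0.852000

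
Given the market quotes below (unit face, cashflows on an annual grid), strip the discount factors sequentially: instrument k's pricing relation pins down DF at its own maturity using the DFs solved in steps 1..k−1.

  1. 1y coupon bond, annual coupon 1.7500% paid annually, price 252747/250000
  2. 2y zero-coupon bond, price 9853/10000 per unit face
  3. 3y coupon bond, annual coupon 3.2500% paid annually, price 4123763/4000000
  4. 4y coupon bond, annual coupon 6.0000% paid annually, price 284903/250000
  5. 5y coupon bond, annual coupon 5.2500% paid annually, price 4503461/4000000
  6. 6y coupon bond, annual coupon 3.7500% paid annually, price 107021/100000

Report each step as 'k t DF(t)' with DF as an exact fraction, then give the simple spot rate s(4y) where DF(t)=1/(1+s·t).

step 1 [1y] bond c/1=7/400: DF=(252747/250000 − 7/400·(0))/(1+7/400) = 621/625 ≈ 0.993600
step 2 [2y] zero: DF = P = 9853/10000 ≈ 0.985300
step 3 [3y] bond c/1=13/400: DF=(4123763/4000000 − 13/400·(0.993600+0.985300))/(1+13/400) = 4681/5000 ≈ 0.936200
step 4 [4y] bond c/1=3/50: DF=(284903/250000 − 3/50·(0.993600+0.985300+0.936200))/(1+3/50) = 9101/10000 ≈ 0.910100
step 5 [5y] bond c/1=21/400: DF=(4503461/4000000 − 21/400·(0.993600+0.985300+0.936200+0.910100))/(1+21/400) = 8789/10000 ≈ 0.878900
step 6 [6y] bond c/1=3/80: DF=(107021/100000 − 3/80·(0.993600+0.985300+0.936200+0.910100+0.878900))/(1+3/80) = 1723/2000 ≈ 0.861500

1 1 621/625
2 2 9853/10000
3 3 4681/5000
4 4 9101/10000
5 5 8789/10000
6 6 1723/2000
s(4y) = (1/(9101/10000) − 1)/(4) = 899/36404 ≈ 2.4695%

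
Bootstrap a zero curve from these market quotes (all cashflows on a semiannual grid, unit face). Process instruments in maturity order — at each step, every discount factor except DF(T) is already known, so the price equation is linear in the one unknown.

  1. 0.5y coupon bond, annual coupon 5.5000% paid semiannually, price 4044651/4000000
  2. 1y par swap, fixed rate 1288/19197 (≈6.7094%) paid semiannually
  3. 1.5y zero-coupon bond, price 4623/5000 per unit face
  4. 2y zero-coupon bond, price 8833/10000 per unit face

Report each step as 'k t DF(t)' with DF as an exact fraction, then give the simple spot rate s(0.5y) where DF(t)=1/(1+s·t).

1 1/2 9841/10000
2 1 2339/2500
3 3/2 4623/5000
4 2 8833/10000
s(0.5y) = (1/(9841/10000) − 1)/(1/2) = 318/9841 ≈ 3.2314%

step 1 [0.5y] bond c/2=11/400: DF=(4044651/4000000 − 11/400·(0))/(1+11/400) = 9841/10000 ≈ 0.984100
step 2 [1y] swap r/2=644/19197: DF=(1 − 644/19197·(0.984100))/(1+644/19197) = 2339/2500 ≈ 0.935600
step 3 [1.5y] zero: DF = P = 4623/5000 ≈ 0.924600
step 4 [2y] zero: DF = P = 8833/10000 ≈ 0.883300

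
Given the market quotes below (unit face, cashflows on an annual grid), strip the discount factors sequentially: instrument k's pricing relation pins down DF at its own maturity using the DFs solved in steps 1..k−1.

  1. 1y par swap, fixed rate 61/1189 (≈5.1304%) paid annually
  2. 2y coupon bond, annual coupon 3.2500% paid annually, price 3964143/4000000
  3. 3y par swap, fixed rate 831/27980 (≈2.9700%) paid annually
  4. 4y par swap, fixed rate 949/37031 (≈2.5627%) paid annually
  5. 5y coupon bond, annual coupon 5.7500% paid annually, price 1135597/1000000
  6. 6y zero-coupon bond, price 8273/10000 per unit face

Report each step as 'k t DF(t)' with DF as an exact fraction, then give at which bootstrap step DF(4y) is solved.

step 1 [1y] swap r/1=61/1189: DF=(1 − 61/1189·(0))/(1+61/1189) = 1189/1250 ≈ 0.951200
step 2 [2y] bond c/1=13/400: DF=(3964143/4000000 − 13/400·(0.951200))/(1+13/400) = 9299/10000 ≈ 0.929900
step 3 [3y] swap r/1=831/27980: DF=(1 − 831/27980·(0.951200+0.929900))/(1+831/27980) = 9169/10000 ≈ 0.916900
step 4 [4y] swap r/1=949/37031: DF=(1 − 949/37031·(0.951200+0.929900+0.916900))/(1+949/37031) = 9051/10000 ≈ 0.905100
step 5 [5y] bond c/1=23/400: DF=(1135597/1000000 − 23/400·(0.951200+0.929900+0.916900+0.905100))/(1+23/400) = 349/400 ≈ 0.872500
step 6 [6y] zero: DF = P = 8273/10000 ≈ 0.827300

1 1 1189/1250
2 2 9299/10000
3 3 9169/10000
4 4 9051/10000
5 5 349/400
6 6 8273/10000
DF(4y) is solved at step 4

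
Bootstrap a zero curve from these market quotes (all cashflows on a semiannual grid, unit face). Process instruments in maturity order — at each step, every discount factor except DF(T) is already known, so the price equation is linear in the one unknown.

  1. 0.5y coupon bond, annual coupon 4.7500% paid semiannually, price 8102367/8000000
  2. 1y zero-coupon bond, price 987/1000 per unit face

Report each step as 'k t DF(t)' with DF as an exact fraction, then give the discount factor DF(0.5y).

step 1 [0.5y] bond c/2=19/800: DF=(8102367/8000000 − 19/800·(0))/(1+19/800) = 9893/10000 ≈ 0.989300
step 2 [1y] zero: DF = P = 987/1000 ≈ 0.987000

1 1/2 9893/10000
2 1 987/1000
DF(0.5y) = 9893/10000 ≈ 0.989300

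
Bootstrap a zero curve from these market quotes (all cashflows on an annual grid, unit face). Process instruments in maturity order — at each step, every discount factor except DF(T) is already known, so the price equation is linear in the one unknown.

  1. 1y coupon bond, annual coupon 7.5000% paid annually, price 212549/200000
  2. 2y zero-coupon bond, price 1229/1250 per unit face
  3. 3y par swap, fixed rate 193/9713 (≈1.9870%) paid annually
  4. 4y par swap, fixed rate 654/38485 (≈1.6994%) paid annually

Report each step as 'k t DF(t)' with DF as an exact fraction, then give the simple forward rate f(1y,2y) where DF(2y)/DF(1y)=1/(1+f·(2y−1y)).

1 1 4943/5000
2 2 1229/1250
3 3 9421/10000
4 4 4673/5000
f(1y,2y) = ((4943/5000)/(1229/1250) − 1)/(1) = 27/4916 ≈ 0.5492%

step 1 [1y] bond c/1=3/40: DF=(212549/200000 − 3/40·(0))/(1+3/40) = 4943/5000 ≈ 0.988600
step 2 [2y] zero: DF = P = 1229/1250 ≈ 0.983200
step 3 [3y] swap r/1=193/9713: DF=(1 − 193/9713·(0.988600+0.983200))/(1+193/9713) = 9421/10000 ≈ 0.942100
step 4 [4y] swap r/1=654/38485: DF=(1 − 654/38485·(0.988600+0.983200+0.942100))/(1+654/38485) = 4673/5000 ≈ 0.934600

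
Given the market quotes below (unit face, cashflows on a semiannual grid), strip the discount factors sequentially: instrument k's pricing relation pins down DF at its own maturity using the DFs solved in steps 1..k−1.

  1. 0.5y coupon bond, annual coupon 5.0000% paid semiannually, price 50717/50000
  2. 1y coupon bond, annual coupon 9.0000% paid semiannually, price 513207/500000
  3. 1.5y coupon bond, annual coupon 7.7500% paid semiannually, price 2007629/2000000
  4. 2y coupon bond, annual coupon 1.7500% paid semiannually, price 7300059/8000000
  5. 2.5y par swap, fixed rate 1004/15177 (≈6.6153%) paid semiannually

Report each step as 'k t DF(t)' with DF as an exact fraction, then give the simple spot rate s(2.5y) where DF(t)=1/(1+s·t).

1 1/2 1237/1250
2 1 2349/2500
3 3/2 559/625
4 2 8801/10000
5 5/2 4247/5000
s(2.5y) = (1/(4247/5000) − 1)/(5/2) = 1506/21235 ≈ 7.0921%

step 1 [0.5y] bond c/2=1/40: DF=(50717/50000 − 1/40·(0))/(1+1/40) = 1237/1250 ≈ 0.989600
step 2 [1y] bond c/2=9/200: DF=(513207/500000 − 9/200·(0.989600))/(1+9/200) = 2349/2500 ≈ 0.939600
step 3 [1.5y] bond c/2=31/800: DF=(2007629/2000000 − 31/800·(0.989600+0.939600))/(1+31/800) = 559/625 ≈ 0.894400
step 4 [2y] bond c/2=7/800: DF=(7300059/8000000 − 7/800·(0.989600+0.939600+0.894400))/(1+7/800) = 8801/10000 ≈ 0.880100
step 5 [2.5y] swap r/2=502/15177: DF=(1 − 502/15177·(0.989600+0.939600+0.894400+0.880100))/(1+502/15177) = 4247/5000 ≈ 0.849400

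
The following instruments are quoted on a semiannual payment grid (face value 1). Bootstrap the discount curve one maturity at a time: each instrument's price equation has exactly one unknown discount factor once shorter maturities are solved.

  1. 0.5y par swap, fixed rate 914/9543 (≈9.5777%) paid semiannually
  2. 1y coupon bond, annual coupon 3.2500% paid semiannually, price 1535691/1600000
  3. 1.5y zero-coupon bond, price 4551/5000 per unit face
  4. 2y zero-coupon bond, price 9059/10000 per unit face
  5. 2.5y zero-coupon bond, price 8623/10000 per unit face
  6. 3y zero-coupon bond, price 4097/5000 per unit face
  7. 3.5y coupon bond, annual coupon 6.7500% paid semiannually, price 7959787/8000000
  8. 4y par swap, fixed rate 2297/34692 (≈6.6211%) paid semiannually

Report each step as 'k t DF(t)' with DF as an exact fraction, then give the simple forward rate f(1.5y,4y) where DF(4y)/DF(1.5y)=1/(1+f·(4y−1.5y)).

step 1 [0.5y] swap r/2=457/9543: DF=(1 − 457/9543·(0))/(1+457/9543) = 9543/10000 ≈ 0.954300
step 2 [1y] bond c/2=13/800: DF=(1535691/1600000 − 13/800·(0.954300))/(1+13/800) = 2323/2500 ≈ 0.929200
step 3 [1.5y] zero: DF = P = 4551/5000 ≈ 0.910200
step 4 [2y] zero: DF = P = 9059/10000 ≈ 0.905900
step 5 [2.5y] zero: DF = P = 8623/10000 ≈ 0.862300
step 6 [3y] zero: DF = P = 4097/5000 ≈ 0.819400
step 7 [3.5y] bond c/2=27/800: DF=(7959787/8000000 − 27/800·(0.954300+0.929200+0.910200+0.905900+0.862300+0.819400))/(1+27/800) = 1967/2500 ≈ 0.786800
step 8 [4y] swap r/2=2297/69384: DF=(1 − 2297/69384·(0.954300+0.929200+0.910200+0.905900+0.862300+0.819400+0.786800))/(1+2297/69384) = 7703/10000 ≈ 0.770300

1 1/2 9543/10000
2 1 2323/2500
3 3/2 4551/5000
4 2 9059/10000
5 5/2 8623/10000
6 3 4097/5000
7 7/2 1967/2500
8 4 7703/10000
f(1.5y,4y) = ((4551/5000)/(7703/10000) − 1)/(5/2) = 2798/38515 ≈ 7.2647%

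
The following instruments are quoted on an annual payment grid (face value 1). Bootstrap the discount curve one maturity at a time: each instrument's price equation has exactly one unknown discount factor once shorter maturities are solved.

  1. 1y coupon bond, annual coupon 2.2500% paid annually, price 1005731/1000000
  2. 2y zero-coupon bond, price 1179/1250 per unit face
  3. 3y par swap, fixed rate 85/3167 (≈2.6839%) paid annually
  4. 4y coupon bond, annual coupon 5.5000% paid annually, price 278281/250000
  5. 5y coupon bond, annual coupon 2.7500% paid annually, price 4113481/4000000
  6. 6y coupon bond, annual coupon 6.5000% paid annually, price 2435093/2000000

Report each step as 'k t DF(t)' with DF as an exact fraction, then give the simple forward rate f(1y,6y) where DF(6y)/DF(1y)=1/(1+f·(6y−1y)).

step 1 [1y] bond c/1=9/400: DF=(1005731/1000000 − 9/400·(0))/(1+9/400) = 2459/2500 ≈ 0.983600
step 2 [2y] zero: DF = P = 1179/1250 ≈ 0.943200
step 3 [3y] swap r/1=85/3167: DF=(1 − 85/3167·(0.983600+0.943200))/(1+85/3167) = 1847/2000 ≈ 0.923500
step 4 [4y] bond c/1=11/200: DF=(278281/250000 − 11/200·(0.983600+0.943200+0.923500))/(1+11/200) = 1813/2000 ≈ 0.906500
step 5 [5y] bond c/1=11/400: DF=(4113481/4000000 − 11/400·(0.983600+0.943200+0.923500+0.906500))/(1+11/400) = 9003/10000 ≈ 0.900300
step 6 [6y] bond c/1=13/200: DF=(2435093/2000000 − 13/200·(0.983600+0.943200+0.923500+0.906500+0.900300))/(1+13/200) = 859/1000 ≈ 0.859000

1 1 2459/2500
2 2 1179/1250
3 3 1847/2000
4 4 1813/2000
5 5 9003/10000
6 6 859/1000
f(1y,6y) = ((2459/2500)/(859/1000) − 1)/(5) = 623/21475 ≈ 2.9010%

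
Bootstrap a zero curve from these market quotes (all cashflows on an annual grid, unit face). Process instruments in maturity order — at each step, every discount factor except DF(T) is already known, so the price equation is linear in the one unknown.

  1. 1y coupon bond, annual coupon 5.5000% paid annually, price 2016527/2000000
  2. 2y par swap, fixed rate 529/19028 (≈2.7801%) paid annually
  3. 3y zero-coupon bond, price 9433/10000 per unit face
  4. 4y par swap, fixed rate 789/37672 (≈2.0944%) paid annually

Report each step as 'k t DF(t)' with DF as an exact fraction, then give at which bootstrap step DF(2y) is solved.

1 1 9557/10000
2 2 9471/10000
3 3 9433/10000
4 4 9211/10000
DF(2y) is solved at step 2

step 1 [1y] bond c/1=11/200: DF=(2016527/2000000 − 11/200·(0))/(1+11/200) = 9557/10000 ≈ 0.955700
step 2 [2y] swap r/1=529/19028: DF=(1 − 529/19028·(0.955700))/(1+529/19028) = 9471/10000 ≈ 0.947100
step 3 [3y] zero: DF = P = 9433/10000 ≈ 0.943300
step 4 [4y] swap r/1=789/37672: DF=(1 − 789/37672·(0.955700+0.947100+0.943300))/(1+789/37672) = 9211/10000 ≈ 0.921100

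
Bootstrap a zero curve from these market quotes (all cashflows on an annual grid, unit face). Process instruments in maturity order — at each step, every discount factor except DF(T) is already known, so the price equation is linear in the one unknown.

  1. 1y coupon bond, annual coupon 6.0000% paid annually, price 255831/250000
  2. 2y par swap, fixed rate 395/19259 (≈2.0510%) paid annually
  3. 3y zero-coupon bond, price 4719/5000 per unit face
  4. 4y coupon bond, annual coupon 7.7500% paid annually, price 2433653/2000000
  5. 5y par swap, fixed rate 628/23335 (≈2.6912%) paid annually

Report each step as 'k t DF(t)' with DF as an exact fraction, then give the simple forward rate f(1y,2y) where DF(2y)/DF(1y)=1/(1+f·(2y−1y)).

1 1 4827/5000
2 2 1921/2000
3 3 4719/5000
4 4 9229/10000
5 5 1093/1250
f(1y,2y) = ((4827/5000)/(1921/2000) − 1)/(1) = 49/9605 ≈ 0.5102%

step 1 [1y] bond c/1=3/50: DF=(255831/250000 − 3/50·(0))/(1+3/50) = 4827/5000 ≈ 0.965400
step 2 [2y] swap r/1=395/19259: DF=(1 − 395/19259·(0.965400))/(1+395/19259) = 1921/2000 ≈ 0.960500
step 3 [3y] zero: DF = P = 4719/5000 ≈ 0.943800
step 4 [4y] bond c/1=31/400: DF=(2433653/2000000 − 31/400·(0.965400+0.960500+0.943800))/(1+31/400) = 9229/10000 ≈ 0.922900
step 5 [5y] swap r/1=628/23335: DF=(1 − 628/23335·(0.965400+0.960500+0.943800+0.922900))/(1+628/23335) = 1093/1250 ≈ 0.874400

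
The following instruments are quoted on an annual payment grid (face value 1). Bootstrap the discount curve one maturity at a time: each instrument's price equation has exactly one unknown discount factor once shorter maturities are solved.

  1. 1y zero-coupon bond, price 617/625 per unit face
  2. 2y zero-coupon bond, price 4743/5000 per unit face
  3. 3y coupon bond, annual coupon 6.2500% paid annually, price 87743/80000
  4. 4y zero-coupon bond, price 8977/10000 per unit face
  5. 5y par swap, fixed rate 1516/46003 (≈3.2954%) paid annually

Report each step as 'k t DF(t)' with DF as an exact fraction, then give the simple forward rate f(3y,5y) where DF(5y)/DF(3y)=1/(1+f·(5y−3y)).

1 1 617/625
2 2 4743/5000
3 3 574/625
4 4 8977/10000
5 5 2121/2500
f(3y,5y) = ((574/625)/(2121/2500) − 1)/(2) = 25/606 ≈ 4.1254%

step 1 [1y] zero: DF = P = 617/625 ≈ 0.987200
step 2 [2y] zero: DF = P = 4743/5000 ≈ 0.948600
step 3 [3y] bond c/1=1/16: DF=(87743/80000 − 1/16·(0.987200+0.948600))/(1+1/16) = 574/625 ≈ 0.918400
step 4 [4y] zero: DF = P = 8977/10000 ≈ 0.897700
step 5 [5y] swap r/1=1516/46003: DF=(1 − 1516/46003·(0.987200+0.948600+0.918400+0.897700))/(1+1516/46003) = 2121/2500 ≈ 0.848400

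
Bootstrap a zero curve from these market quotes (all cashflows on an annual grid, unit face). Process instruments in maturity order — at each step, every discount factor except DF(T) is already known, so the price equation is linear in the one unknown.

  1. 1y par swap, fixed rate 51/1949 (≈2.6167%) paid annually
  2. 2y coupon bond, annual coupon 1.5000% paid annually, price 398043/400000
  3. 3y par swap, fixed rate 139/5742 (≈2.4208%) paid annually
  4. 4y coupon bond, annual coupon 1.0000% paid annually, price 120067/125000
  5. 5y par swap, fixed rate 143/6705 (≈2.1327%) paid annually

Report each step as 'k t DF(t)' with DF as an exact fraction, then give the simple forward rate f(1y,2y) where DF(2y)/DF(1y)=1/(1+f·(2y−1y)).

step 1 [1y] swap r/1=51/1949: DF=(1 − 51/1949·(0))/(1+51/1949) = 1949/2000 ≈ 0.974500
step 2 [2y] bond c/1=3/200: DF=(398043/400000 − 3/200·(0.974500))/(1+3/200) = 483/500 ≈ 0.966000
step 3 [3y] swap r/1=139/5742: DF=(1 − 139/5742·(0.974500+0.966000))/(1+139/5742) = 1861/2000 ≈ 0.930500
step 4 [4y] bond c/1=1/100: DF=(120067/125000 − 1/100·(0.974500+0.966000+0.930500))/(1+1/100) = 4613/5000 ≈ 0.922600
step 5 [5y] swap r/1=143/6705: DF=(1 − 143/6705·(0.974500+0.966000+0.930500+0.922600))/(1+143/6705) = 8999/10000 ≈ 0.899900

1 1 1949/2000
2 2 483/500
3 3 1861/2000
4 4 4613/5000
5 5 8999/10000
f(1y,2y) = ((1949/2000)/(483/500) − 1)/(1) = 17/1932 ≈ 0.8799%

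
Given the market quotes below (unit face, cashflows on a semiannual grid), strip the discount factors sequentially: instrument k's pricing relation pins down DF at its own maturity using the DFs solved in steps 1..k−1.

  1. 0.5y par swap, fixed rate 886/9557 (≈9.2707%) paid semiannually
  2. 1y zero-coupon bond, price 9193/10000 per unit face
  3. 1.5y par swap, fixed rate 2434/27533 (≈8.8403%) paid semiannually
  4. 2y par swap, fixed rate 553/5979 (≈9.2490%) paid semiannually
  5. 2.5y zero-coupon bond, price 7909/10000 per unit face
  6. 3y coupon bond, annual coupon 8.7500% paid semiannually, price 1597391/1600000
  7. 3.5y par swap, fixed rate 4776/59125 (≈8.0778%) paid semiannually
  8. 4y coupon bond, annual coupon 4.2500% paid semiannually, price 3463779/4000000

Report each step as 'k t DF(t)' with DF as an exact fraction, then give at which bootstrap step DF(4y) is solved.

1 1/2 9557/10000
2 1 9193/10000
3 3/2 8783/10000
4 2 8341/10000
5 5/2 7909/10000
6 3 773/1000
7 7/2 1903/2500
8 4 7249/10000
DF(4y) is solved at step 8

step 1 [0.5y] swap r/2=443/9557: DF=(1 − 443/9557·(0))/(1+443/9557) = 9557/10000 ≈ 0.955700
step 2 [1y] zero: DF = P = 9193/10000 ≈ 0.919300
step 3 [1.5y] swap r/2=1217/27533: DF=(1 − 1217/27533·(0.955700+0.919300))/(1+1217/27533) = 8783/10000 ≈ 0.878300
step 4 [2y] swap r/2=553/11958: DF=(1 − 553/11958·(0.955700+0.919300+0.878300))/(1+553/11958) = 8341/10000 ≈ 0.834100
step 5 [2.5y] zero: DF = P = 7909/10000 ≈ 0.790900
step 6 [3y] bond c/2=7/160: DF=(1597391/1600000 − 7/160·(0.955700+0.919300+0.878300+0.834100+0.790900))/(1+7/160) = 773/1000 ≈ 0.773000
step 7 [3.5y] swap r/2=2388/59125: DF=(1 − 2388/59125·(0.955700+0.919300+0.878300+0.834100+0.790900+0.773000))/(1+2388/59125) = 1903/2500 ≈ 0.761200
step 8 [4y] bond c/2=17/800: DF=(3463779/4000000 − 17/800·(0.955700+0.919300+0.878300+0.834100+0.790900+0.773000+0.761200))/(1+17/800) = 7249/10000 ≈ 0.724900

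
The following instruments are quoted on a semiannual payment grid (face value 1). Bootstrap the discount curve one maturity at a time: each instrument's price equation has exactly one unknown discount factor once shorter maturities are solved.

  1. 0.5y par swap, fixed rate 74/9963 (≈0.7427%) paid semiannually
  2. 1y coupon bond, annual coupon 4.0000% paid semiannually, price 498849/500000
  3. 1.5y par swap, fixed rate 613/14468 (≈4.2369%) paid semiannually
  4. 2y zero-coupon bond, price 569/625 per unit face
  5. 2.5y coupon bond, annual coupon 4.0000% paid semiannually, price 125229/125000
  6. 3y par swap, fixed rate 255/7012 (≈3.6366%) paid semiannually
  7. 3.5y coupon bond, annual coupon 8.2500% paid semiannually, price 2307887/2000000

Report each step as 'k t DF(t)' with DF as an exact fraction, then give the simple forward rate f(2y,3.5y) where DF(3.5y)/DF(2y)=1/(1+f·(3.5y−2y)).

step 1 [0.5y] swap r/2=37/9963: DF=(1 − 37/9963·(0))/(1+37/9963) = 9963/10000 ≈ 0.996300
step 2 [1y] bond c/2=1/50: DF=(498849/500000 − 1/50·(0.996300))/(1+1/50) = 4793/5000 ≈ 0.958600
step 3 [1.5y] swap r/2=613/28936: DF=(1 − 613/28936·(0.996300+0.958600))/(1+613/28936) = 9387/10000 ≈ 0.938700
step 4 [2y] zero: DF = P = 569/625 ≈ 0.910400
step 5 [2.5y] bond c/2=1/50: DF=(125229/125000 − 1/50·(0.996300+0.958600+0.938700+0.910400))/(1+1/50) = 2269/2500 ≈ 0.907600
step 6 [3y] swap r/2=255/14024: DF=(1 − 255/14024·(0.996300+0.958600+0.938700+0.910400+0.907600))/(1+255/14024) = 449/500 ≈ 0.898000
step 7 [3.5y] bond c/2=33/800: DF=(2307887/2000000 − 33/800·(0.996300+0.958600+0.938700+0.910400+0.907600+0.898000))/(1+33/800) = 443/500 ≈ 0.886000

1 1/2 9963/10000
2 1 4793/5000
3 3/2 9387/10000
4 2 569/625
5 5/2 2269/2500
6 3 449/500
7 7/2 443/500
f(2y,3.5y) = ((569/625)/(443/500) − 1)/(3/2) = 122/6645 ≈ 1.8360%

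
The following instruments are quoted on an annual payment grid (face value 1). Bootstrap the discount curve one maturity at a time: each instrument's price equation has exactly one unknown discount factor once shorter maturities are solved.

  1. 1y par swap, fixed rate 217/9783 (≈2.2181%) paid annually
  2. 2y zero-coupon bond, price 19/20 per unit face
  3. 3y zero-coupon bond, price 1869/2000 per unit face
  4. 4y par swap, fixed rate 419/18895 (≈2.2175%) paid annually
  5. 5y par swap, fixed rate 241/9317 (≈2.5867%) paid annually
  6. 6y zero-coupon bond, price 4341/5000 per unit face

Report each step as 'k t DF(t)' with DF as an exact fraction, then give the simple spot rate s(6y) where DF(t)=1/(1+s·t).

1 1 9783/10000
2 2 19/20
3 3 1869/2000
4 4 4581/5000
5 5 1759/2000
6 6 4341/5000
s(6y) = (1/(4341/5000) − 1)/(6) = 659/26046 ≈ 2.5301%

step 1 [1y] swap r/1=217/9783: DF=(1 − 217/9783·(0))/(1+217/9783) = 9783/10000 ≈ 0.978300
step 2 [2y] zero: DF = P = 19/20 ≈ 0.950000
step 3 [3y] zero: DF = P = 1869/2000 ≈ 0.934500
step 4 [4y] swap r/1=419/18895: DF=(1 − 419/18895·(0.978300+0.950000+0.934500))/(1+419/18895) = 4581/5000 ≈ 0.916200
step 5 [5y] swap r/1=241/9317: DF=(1 − 241/9317·(0.978300+0.950000+0.934500+0.916200))/(1+241/9317) = 1759/2000 ≈ 0.879500
step 6 [6y] zero: DF = P = 4341/5000 ≈ 0.868200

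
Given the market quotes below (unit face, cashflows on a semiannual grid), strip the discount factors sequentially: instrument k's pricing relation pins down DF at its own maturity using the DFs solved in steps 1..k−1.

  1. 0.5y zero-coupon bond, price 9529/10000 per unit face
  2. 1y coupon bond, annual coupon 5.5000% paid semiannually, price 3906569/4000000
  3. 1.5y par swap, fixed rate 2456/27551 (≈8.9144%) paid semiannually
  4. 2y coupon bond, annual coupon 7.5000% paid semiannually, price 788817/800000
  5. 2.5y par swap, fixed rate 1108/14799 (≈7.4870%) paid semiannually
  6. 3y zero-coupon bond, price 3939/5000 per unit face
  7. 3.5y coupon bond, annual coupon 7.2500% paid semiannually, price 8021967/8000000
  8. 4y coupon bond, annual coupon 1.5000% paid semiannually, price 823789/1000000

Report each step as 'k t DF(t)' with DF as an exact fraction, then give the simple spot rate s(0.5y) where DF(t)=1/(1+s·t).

step 1 [0.5y] zero: DF = P = 9529/10000 ≈ 0.952900
step 2 [1y] bond c/2=11/400: DF=(3906569/4000000 − 11/400·(0.952900))/(1+11/400) = 37/40 ≈ 0.925000
step 3 [1.5y] swap r/2=1228/27551: DF=(1 − 1228/27551·(0.952900+0.925000))/(1+1228/27551) = 2193/2500 ≈ 0.877200
step 4 [2y] bond c/2=3/80: DF=(788817/800000 − 3/80·(0.952900+0.925000+0.877200))/(1+3/80) = 2127/2500 ≈ 0.850800
step 5 [2.5y] swap r/2=554/14799: DF=(1 − 554/14799·(0.952900+0.925000+0.877200+0.850800))/(1+554/14799) = 4169/5000 ≈ 0.833800
step 6 [3y] zero: DF = P = 3939/5000 ≈ 0.787800
step 7 [3.5y] bond c/2=29/800: DF=(8021967/8000000 − 29/800·(0.952900+0.925000+0.877200+0.850800+0.833800+0.787800))/(1+29/800) = 981/1250 ≈ 0.784800
step 8 [4y] bond c/2=3/400: DF=(823789/1000000 − 3/400·(0.952900+0.925000+0.877200+0.850800+0.833800+0.787800+0.784800))/(1+3/400) = 7729/10000 ≈ 0.772900

1 1/2 9529/10000
2 1 37/40
3 3/2 2193/2500
4 2 2127/2500
5 5/2 4169/5000
6 3 3939/5000
7 7/2 981/1250
8 4 7729/10000
s(0.5y) = (1/(9529/10000) − 1)/(1/2) = 942/9529 ≈ 9.8856%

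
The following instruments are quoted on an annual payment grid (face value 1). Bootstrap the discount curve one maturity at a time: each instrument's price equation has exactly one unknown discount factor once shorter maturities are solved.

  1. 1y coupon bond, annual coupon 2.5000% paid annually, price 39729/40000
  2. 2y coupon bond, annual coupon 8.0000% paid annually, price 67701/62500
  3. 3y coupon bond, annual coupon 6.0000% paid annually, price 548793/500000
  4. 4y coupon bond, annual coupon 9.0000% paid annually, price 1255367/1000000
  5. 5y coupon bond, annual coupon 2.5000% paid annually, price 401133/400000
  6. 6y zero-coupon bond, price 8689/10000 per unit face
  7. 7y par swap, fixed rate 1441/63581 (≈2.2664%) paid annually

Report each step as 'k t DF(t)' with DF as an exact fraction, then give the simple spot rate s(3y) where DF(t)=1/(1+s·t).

step 1 [1y] bond c/1=1/40: DF=(39729/40000 − 1/40·(0))/(1+1/40) = 969/1000 ≈ 0.969000
step 2 [2y] bond c/1=2/25: DF=(67701/62500 − 2/25·(0.969000))/(1+2/25) = 582/625 ≈ 0.931200
step 3 [3y] bond c/1=3/50: DF=(548793/500000 − 3/50·(0.969000+0.931200))/(1+3/50) = 9279/10000 ≈ 0.927900
step 4 [4y] bond c/1=9/100: DF=(1255367/1000000 − 9/100·(0.969000+0.931200+0.927900))/(1+9/100) = 4591/5000 ≈ 0.918200
step 5 [5y] bond c/1=1/40: DF=(401133/400000 − 1/40·(0.969000+0.931200+0.927900+0.918200))/(1+1/40) = 887/1000 ≈ 0.887000
step 6 [6y] zero: DF = P = 8689/10000 ≈ 0.868900
step 7 [7y] swap r/1=1441/63581: DF=(1 − 1441/63581·(0.969000+0.931200+0.927900+0.918200+0.887000+0.868900))/(1+1441/63581) = 8559/10000 ≈ 0.855900

1 1 969/1000
2 2 582/625
3 3 9279/10000
4 4 4591/5000
5 5 887/1000
6 6 8689/10000
7 7 8559/10000
s(3y) = (1/(9279/10000) − 1)/(3) = 721/27837 ≈ 2.5901%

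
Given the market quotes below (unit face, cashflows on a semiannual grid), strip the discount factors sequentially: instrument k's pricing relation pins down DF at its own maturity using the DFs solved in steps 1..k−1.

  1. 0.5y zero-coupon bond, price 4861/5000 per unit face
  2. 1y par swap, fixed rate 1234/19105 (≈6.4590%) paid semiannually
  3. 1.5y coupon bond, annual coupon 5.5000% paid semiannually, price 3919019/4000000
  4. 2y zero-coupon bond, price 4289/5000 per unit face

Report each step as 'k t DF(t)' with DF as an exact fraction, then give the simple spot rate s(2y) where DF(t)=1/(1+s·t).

step 1 [0.5y] zero: DF = P = 4861/5000 ≈ 0.972200
step 2 [1y] swap r/2=617/19105: DF=(1 − 617/19105·(0.972200))/(1+617/19105) = 9383/10000 ≈ 0.938300
step 3 [1.5y] bond c/2=11/400: DF=(3919019/4000000 − 11/400·(0.972200+0.938300))/(1+11/400) = 564/625 ≈ 0.902400
step 4 [2y] zero: DF = P = 4289/5000 ≈ 0.857800

1 1/2 4861/5000
2 1 9383/10000
3 3/2 564/625
4 2 4289/5000
s(2y) = (1/(4289/5000) − 1)/(2) = 711/8578 ≈ 8.2886%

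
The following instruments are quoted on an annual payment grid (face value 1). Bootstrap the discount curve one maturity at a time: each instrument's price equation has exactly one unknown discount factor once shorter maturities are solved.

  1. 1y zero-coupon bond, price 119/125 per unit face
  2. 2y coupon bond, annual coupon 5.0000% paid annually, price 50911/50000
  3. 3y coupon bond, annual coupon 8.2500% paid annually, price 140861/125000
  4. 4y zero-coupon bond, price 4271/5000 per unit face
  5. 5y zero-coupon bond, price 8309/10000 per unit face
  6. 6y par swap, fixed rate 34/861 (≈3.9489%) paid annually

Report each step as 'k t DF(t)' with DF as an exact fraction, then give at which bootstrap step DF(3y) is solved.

step 1 [1y] zero: DF = P = 119/125 ≈ 0.952000
step 2 [2y] bond c/1=1/20: DF=(50911/50000 − 1/20·(0.952000))/(1+1/20) = 2311/2500 ≈ 0.924400
step 3 [3y] bond c/1=33/400: DF=(140861/125000 − 33/400·(0.952000+0.924400))/(1+33/400) = 449/500 ≈ 0.898000
step 4 [4y] zero: DF = P = 4271/5000 ≈ 0.854200
step 5 [5y] zero: DF = P = 8309/10000 ≈ 0.830900
step 6 [6y] swap r/1=34/861: DF=(1 − 34/861·(0.952000+0.924400+0.898000+0.854200+0.830900))/(1+34/861) = 3963/5000 ≈ 0.792600

1 1 119/125
2 2 2311/2500
3 3 449/500
4 4 4271/5000
5 5 8309/10000
6 6 3963/5000
DF(3y) is solved at step 3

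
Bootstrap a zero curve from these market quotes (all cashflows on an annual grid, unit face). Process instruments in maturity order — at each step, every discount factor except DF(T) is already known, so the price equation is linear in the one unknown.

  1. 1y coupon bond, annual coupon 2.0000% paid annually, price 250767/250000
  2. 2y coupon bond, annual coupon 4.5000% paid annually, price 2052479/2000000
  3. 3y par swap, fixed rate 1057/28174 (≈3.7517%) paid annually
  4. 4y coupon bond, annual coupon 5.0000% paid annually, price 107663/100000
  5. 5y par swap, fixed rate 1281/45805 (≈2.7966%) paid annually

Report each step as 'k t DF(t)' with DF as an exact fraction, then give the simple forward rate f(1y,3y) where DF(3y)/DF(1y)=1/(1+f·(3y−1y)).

1 1 4917/5000
2 2 9397/10000
3 3 8943/10000
4 4 557/625
5 5 8719/10000
f(1y,3y) = ((4917/5000)/(8943/10000) − 1)/(2) = 27/542 ≈ 4.9815%

step 1 [1y] bond c/1=1/50: DF=(250767/250000 − 1/50·(0))/(1+1/50) = 4917/5000 ≈ 0.983400
step 2 [2y] bond c/1=9/200: DF=(2052479/2000000 − 9/200·(0.983400))/(1+9/200) = 9397/10000 ≈ 0.939700
step 3 [3y] swap r/1=1057/28174: DF=(1 − 1057/28174·(0.983400+0.939700))/(1+1057/28174) = 8943/10000 ≈ 0.894300
step 4 [4y] bond c/1=1/20: DF=(107663/100000 − 1/20·(0.983400+0.939700+0.894300))/(1+1/20) = 557/625 ≈ 0.891200
step 5 [5y] swap r/1=1281/45805: DF=(1 − 1281/45805·(0.983400+0.939700+0.894300+0.891200))/(1+1281/45805) = 8719/10000 ≈ 0.871900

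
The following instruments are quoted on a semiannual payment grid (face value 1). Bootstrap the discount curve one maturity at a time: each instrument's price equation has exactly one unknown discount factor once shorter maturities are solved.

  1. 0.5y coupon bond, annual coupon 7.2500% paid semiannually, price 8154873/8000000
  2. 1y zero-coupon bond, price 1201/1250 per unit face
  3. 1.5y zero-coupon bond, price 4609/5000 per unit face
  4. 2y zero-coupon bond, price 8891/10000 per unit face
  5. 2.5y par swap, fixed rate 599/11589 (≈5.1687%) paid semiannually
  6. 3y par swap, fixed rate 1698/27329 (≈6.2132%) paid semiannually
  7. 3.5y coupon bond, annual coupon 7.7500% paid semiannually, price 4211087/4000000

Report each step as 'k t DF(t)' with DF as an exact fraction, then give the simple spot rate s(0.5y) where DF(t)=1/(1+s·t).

step 1 [0.5y] bond c/2=29/800: DF=(8154873/8000000 − 29/800·(0))/(1+29/800) = 9837/10000 ≈ 0.983700
step 2 [1y] zero: DF = P = 1201/1250 ≈ 0.960800
step 3 [1.5y] zero: DF = P = 4609/5000 ≈ 0.921800
step 4 [2y] zero: DF = P = 8891/10000 ≈ 0.889100
step 5 [2.5y] swap r/2=599/23178: DF=(1 − 599/23178·(0.983700+0.960800+0.921800+0.889100))/(1+599/23178) = 4401/5000 ≈ 0.880200
step 6 [3y] swap r/2=849/27329: DF=(1 − 849/27329·(0.983700+0.960800+0.921800+0.889100+0.880200))/(1+849/27329) = 4151/5000 ≈ 0.830200
step 7 [3.5y] bond c/2=31/800: DF=(4211087/4000000 − 31/800·(0.983700+0.960800+0.921800+0.889100+0.880200+0.830200))/(1+31/800) = 506/625 ≈ 0.809600

1 1/2 9837/10000
2 1 1201/1250
3 3/2 4609/5000
4 2 8891/10000
5 5/2 4401/5000
6 3 4151/5000
7 7/2 506/625
s(0.5y) = (1/(9837/10000) − 1)/(1/2) = 326/9837 ≈ 3.3140%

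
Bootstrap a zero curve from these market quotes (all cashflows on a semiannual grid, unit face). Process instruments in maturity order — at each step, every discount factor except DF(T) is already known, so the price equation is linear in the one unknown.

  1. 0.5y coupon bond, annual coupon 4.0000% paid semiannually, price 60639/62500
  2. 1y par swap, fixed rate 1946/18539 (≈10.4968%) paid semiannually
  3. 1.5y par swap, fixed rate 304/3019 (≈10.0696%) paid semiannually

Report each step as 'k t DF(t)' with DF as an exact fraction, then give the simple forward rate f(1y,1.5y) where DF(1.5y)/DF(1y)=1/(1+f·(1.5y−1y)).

step 1 [0.5y] bond c/2=1/50: DF=(60639/62500 − 1/50·(0))/(1+1/50) = 1189/1250 ≈ 0.951200
step 2 [1y] swap r/2=973/18539: DF=(1 − 973/18539·(0.951200))/(1+973/18539) = 9027/10000 ≈ 0.902700
step 3 [1.5y] swap r/2=152/3019: DF=(1 − 152/3019·(0.951200+0.902700))/(1+152/3019) = 1079/1250 ≈ 0.863200

1 1/2 1189/1250
2 1 9027/10000
3 3/2 1079/1250
f(1y,1.5y) = ((9027/10000)/(1079/1250) − 1)/(1/2) = 395/4316 ≈ 9.1520%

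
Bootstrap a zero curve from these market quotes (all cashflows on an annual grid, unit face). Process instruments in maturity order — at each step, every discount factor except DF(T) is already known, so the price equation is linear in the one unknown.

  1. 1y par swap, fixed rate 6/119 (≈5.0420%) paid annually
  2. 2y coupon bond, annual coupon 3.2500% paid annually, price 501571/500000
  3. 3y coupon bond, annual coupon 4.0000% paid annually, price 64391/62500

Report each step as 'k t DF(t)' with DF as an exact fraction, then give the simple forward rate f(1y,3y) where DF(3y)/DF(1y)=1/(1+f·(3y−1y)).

1 1 119/125
2 2 1177/1250
3 3 4589/5000
f(1y,3y) = ((119/125)/(4589/5000) − 1)/(2) = 171/9178 ≈ 1.8632%

step 1 [1y] swap r/1=6/119: DF=(1 − 6/119·(0))/(1+6/119) = 119/125 ≈ 0.952000
step 2 [2y] bond c/1=13/400: DF=(501571/500000 − 13/400·(0.952000))/(1+13/400) = 1177/1250 ≈ 0.941600
step 3 [3y] bond c/1=1/25: DF=(64391/62500 − 1/25·(0.952000+0.941600))/(1+1/25) = 4589/5000 ≈ 0.917800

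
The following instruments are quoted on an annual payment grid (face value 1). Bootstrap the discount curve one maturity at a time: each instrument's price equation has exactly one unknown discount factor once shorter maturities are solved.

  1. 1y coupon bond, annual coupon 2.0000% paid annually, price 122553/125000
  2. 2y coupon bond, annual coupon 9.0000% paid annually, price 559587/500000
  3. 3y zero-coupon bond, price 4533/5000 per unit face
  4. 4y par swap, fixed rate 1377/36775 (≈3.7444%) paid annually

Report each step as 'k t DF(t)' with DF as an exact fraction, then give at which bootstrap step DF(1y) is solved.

step 1 [1y] bond c/1=1/50: DF=(122553/125000 − 1/50·(0))/(1+1/50) = 2403/2500 ≈ 0.961200
step 2 [2y] bond c/1=9/100: DF=(559587/500000 − 9/100·(0.961200))/(1+9/100) = 4737/5000 ≈ 0.947400
step 3 [3y] zero: DF = P = 4533/5000 ≈ 0.906600
step 4 [4y] swap r/1=1377/36775: DF=(1 − 1377/36775·(0.961200+0.947400+0.906600))/(1+1377/36775) = 8623/10000 ≈ 0.862300

1 1 2403/2500
2 2 4737/5000
3 3 4533/5000
4 4 8623/10000
DF(1y) is solved at step 1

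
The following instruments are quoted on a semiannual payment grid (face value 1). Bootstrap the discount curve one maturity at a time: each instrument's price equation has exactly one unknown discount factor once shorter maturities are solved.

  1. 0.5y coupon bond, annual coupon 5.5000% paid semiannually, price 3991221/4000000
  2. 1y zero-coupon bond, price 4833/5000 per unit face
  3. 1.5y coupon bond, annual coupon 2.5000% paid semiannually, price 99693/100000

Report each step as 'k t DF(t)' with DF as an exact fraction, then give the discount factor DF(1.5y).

1 1/2 9711/10000
2 1 4833/5000
3 3/2 9607/10000
DF(1.5y) = 9607/10000 ≈ 0.960700

step 1 [0.5y] bond c/2=11/400: DF=(3991221/4000000 − 11/400·(0))/(1+11/400) = 9711/10000 ≈ 0.971100
step 2 [1y] zero: DF = P = 4833/5000 ≈ 0.966600
step 3 [1.5y] bond c/2=1/80: DF=(99693/100000 − 1/80·(0.971100+0.966600))/(1+1/80) = 9607/10000 ≈ 0.960700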